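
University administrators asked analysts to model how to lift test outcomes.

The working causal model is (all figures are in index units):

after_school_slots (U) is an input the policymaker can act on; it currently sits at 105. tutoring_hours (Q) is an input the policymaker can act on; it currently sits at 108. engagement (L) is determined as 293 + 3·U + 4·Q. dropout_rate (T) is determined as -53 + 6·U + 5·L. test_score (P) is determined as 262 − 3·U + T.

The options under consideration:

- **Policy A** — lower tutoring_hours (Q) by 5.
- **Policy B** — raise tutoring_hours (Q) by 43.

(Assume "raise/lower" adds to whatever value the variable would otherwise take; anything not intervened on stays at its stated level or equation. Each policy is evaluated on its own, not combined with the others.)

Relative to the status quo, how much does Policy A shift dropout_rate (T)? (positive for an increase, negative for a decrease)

Baseline:
  U = 105
  Q = 108
  L = 293 + 3·105 + 4·108 = 1040
  T = -53 + 6·105 + 5·1040 = 5777
Policy A (Q − 5):
  U = 105
  Q = 108 − 5 = 103
  L = 293 + 3·105 + 4·103 = 1020
  T = -53 + 6·105 + 5·1020 = 5677
Change in T: 5677 − 5777 = -100

-100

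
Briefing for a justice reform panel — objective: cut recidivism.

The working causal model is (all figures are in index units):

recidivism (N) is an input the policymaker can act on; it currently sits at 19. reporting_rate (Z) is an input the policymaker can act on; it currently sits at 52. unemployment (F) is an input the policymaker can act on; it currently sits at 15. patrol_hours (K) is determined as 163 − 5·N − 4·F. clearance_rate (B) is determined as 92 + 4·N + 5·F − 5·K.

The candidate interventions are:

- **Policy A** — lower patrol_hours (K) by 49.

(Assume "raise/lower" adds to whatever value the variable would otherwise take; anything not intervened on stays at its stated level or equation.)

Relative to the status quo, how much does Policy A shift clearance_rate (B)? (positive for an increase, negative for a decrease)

245

Baseline:
  N = 19
  F = 15
  K = 163 − 5·19 − 4·15 = 8
  B = 92 + 4·19 + 5·15 − 5·8 = 203
Policy A (K − 49):
  N = 19
  F = 15
  K = 163 − 5·19 − 4·15 (−49 from intervention) = -41
  B = 92 + 4·19 + 5·15 − 5·(-41) = 448
Change in B: 448 − 203 = 245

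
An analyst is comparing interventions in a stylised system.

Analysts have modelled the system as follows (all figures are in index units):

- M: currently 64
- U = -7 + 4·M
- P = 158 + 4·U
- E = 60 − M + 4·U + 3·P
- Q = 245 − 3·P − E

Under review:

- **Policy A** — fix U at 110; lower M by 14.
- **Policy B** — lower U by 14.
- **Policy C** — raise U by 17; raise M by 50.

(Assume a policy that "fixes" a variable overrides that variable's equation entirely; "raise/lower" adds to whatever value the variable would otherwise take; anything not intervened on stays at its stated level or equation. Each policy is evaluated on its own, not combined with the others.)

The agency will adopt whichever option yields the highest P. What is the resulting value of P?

Policy A (U := 110, M − 14):
  M = 64 − 14 = 50
  U = 110
  P = 158 + 4·110 = 598
Policy B (U − 14):
  M = 64
  U = -7 + 4·64 (−14 from intervention) = 235
  P = 158 + 4·235 = 1098
Policy C (U + 17, M + 50):
  M = 64 + 50 = 114
  U = -7 + 4·114 (+17 from intervention) = 466
  P = 158 + 4·466 = 2022
Comparing — Policy A: P=598, Policy B: P=1098, Policy C: P=2022. Highest is 2022 (Policy C).

2022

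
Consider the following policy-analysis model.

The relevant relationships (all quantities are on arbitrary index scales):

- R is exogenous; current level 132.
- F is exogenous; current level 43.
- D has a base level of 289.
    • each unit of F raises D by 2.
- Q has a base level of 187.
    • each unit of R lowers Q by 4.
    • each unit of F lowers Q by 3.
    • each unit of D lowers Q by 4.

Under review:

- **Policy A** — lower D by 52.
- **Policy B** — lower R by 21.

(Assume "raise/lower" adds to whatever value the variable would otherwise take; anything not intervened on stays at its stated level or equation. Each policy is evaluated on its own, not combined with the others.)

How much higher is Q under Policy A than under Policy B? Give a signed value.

124

Policy A (D − 52):
  R = 132
  F = 43
  D = 289 + 2·43 (−52 from intervention) = 323
  Q = 187 − 4·132 − 3·43 − 4·323 = -1762
Policy B (R − 21):
  R = 132 − 21 = 111
  F = 43
  D = 289 + 2·43 = 375
  Q = 187 − 4·111 − 3·43 − 4·375 = -1886
Q: -1762 − (-1886) = 124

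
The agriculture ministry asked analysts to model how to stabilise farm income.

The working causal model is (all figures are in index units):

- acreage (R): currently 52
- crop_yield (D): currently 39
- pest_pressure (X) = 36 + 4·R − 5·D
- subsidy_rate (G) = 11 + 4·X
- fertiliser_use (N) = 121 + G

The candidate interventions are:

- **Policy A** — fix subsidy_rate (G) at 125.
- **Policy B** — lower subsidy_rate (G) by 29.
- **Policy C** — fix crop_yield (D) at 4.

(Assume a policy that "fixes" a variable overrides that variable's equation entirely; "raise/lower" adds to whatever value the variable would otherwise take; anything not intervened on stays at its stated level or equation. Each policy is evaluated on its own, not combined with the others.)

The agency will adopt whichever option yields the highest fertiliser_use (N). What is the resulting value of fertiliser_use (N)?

1028

Policy A (G := 125):
  R = 52
  D = 39
  X = 36 + 4·52 − 5·39 = 49
  G = 125
  N = 121 + 125 = 246
Policy B (G − 29):
  R = 52
  D = 39
  X = 36 + 4·52 − 5·39 = 49
  G = 11 + 4·49 (−29 from intervention) = 178
  N = 121 + 178 = 299
Policy C (D := 4):
  R = 52
  D = 4
  X = 36 + 4·52 − 5·4 = 224
  G = 11 + 4·224 = 907
  N = 121 + 907 = 1028
Comparing — Policy A: N=246, Policy B: N=299, Policy C: N=1028. Highest is 1028 (Policy C).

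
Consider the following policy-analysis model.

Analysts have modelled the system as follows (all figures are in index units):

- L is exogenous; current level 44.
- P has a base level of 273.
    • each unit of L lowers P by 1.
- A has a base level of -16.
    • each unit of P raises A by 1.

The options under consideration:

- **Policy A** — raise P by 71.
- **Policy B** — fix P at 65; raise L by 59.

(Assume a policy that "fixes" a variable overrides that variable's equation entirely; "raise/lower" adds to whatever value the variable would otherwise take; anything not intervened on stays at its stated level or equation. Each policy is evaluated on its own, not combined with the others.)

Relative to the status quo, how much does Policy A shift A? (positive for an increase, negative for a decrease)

Baseline:
  L = 44
  P = 273 − 44 = 229
  A = -16 + 229 = 213
Policy A (P + 71):
  L = 44
  P = 273 − 44 (+71 from intervention) = 300
  A = -16 + 300 = 284
Change in A: 284 − 213 = 71

71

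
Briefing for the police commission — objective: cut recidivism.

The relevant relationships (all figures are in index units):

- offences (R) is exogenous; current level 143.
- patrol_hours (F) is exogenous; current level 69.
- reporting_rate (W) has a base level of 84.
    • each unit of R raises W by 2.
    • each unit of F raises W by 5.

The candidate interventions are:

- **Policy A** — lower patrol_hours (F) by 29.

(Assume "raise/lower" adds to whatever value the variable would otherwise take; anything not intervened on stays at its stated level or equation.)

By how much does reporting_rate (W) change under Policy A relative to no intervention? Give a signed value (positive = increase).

Baseline:
  R = 143
  F = 69
  W = 84 + 2·143 + 5·69 = 715
Policy A (F − 29):
  R = 143
  F = 69 − 29 = 40
  W = 84 + 2·143 + 5·40 = 570
Change in W: 570 − 715 = -145

-145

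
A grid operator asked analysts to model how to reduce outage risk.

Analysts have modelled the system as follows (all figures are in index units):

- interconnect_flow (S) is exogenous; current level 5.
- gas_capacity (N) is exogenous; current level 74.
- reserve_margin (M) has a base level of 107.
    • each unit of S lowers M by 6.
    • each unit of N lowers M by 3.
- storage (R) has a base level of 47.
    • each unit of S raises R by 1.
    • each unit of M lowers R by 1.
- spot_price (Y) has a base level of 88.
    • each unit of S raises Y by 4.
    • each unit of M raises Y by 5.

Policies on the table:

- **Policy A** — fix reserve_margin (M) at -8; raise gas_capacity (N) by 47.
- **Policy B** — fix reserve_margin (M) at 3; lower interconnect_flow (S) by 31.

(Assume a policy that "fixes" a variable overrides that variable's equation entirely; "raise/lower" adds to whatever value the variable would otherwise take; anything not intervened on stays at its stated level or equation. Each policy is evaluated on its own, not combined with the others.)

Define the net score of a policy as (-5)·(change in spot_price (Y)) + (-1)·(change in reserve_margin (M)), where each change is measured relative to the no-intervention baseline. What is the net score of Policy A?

Baseline:
  S = 5
  N = 74
  M = 107 − 6·5 − 3·74 = -145
  Y = 88 + 4·5 + 5·(-145) = -617
Policy A (M := -8, N + 47):
  S = 5
  N = 74 + 47 = 121
  M = -8
  Y = 88 + 4·5 + 5·(-8) = 68
ΔY = 68 − (-617) = 685; ΔM = -8 − (-145) = 137
Score = (-5)·685 + (-1)·137 = -3562

-3562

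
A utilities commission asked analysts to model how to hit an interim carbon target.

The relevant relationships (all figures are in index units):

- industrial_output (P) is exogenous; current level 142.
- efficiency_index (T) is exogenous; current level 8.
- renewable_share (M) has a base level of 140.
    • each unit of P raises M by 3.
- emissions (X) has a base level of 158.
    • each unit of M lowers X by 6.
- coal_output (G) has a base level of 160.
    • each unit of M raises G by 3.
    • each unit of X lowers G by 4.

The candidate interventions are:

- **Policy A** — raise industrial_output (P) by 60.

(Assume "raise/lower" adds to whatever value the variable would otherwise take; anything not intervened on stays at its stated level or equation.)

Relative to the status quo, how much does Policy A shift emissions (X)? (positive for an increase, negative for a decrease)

-1080

Baseline:
  P = 142
  M = 140 + 3·142 = 566
  X = 158 − 6·566 = -3238
Policy A (P + 60):
  P = 142 + 60 = 202
  M = 140 + 3·202 = 746
  X = 158 − 6·746 = -4318
Change in X: -4318 − (-3238) = -1080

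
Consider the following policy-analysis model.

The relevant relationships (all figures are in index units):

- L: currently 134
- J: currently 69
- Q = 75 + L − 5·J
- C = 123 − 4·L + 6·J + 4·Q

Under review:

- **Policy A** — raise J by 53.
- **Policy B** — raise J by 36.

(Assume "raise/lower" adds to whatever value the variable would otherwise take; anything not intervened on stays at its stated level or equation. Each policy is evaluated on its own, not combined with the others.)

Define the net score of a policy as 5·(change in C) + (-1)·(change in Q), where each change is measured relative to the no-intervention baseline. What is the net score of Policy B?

-2340

Baseline:
  L = 134
  J = 69
  Q = 75 + 134 − 5·69 = -136
  C = 123 − 4·134 + 6·69 + 4·(-136) = -543
Policy B (J + 36):
  L = 134
  J = 69 + 36 = 105
  Q = 75 + 134 − 5·105 = -316
  C = 123 − 4·134 + 6·105 + 4·(-316) = -1047
ΔC = -1047 − (-543) = -504; ΔQ = -316 − (-136) = -180
Score = 5·(-504) + (-1)·(-180) = -2340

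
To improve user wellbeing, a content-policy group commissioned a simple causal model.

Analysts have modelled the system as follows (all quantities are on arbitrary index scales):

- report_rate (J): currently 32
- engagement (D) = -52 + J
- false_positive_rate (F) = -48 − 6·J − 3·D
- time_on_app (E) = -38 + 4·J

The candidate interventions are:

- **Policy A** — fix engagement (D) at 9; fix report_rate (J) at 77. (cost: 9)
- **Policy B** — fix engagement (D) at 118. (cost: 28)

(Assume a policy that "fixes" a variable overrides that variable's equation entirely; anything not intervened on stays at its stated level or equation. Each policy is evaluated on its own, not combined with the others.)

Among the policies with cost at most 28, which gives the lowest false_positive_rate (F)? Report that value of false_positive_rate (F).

Policy A (D := 9, J := 77):
  J = 77
  D = 9
  F = -48 − 6·77 − 3·9 = -537
Policy B (D := 118):
  J = 32
  D = 118
  F = -48 − 6·32 − 3·118 = -594
Comparing — Policy A: F=-537, Policy B: F=-594. Lowest is -594 (Policy B).

-594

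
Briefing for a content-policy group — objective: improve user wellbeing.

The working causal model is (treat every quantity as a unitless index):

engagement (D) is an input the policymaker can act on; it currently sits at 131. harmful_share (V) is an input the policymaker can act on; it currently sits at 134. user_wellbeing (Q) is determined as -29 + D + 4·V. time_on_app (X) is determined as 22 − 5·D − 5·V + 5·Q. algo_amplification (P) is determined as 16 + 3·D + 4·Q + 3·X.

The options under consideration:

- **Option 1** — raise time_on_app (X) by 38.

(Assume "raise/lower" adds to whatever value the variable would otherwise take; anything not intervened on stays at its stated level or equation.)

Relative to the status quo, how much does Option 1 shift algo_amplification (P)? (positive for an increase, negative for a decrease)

Baseline:
  D = 131
  V = 134
  Q = -29 + 131 + 4·134 = 638
  X = 22 − 5·131 − 5·134 + 5·638 = 1887
  P = 16 + 3·131 + 4·638 + 3·1887 = 8622
Option 1 (X + 38):
  D = 131
  V = 134
  Q = -29 + 131 + 4·134 = 638
  X = 22 − 5·131 − 5·134 + 5·638 (+38 from intervention) = 1925
  P = 16 + 3·131 + 4·638 + 3·1925 = 8736
Change in P: 8736 − 8622 = 114

114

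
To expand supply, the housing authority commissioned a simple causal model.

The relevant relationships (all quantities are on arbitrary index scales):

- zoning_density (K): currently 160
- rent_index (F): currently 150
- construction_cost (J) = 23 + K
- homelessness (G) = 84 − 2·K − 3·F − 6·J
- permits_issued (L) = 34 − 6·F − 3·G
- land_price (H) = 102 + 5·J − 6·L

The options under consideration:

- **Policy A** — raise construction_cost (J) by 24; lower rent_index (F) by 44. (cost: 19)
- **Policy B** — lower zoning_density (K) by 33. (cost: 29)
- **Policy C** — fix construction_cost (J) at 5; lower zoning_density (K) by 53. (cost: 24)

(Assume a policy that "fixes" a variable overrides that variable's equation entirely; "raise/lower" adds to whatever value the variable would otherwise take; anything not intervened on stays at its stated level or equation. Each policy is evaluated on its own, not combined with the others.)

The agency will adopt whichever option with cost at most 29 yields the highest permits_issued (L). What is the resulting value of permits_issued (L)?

4786

Policy A (J + 24, F − 44):
  K = 160
  F = 150 − 44 = 106
  J = 23 + 160 (+24 from intervention) = 207
  G = 84 − 2·160 − 3·106 − 6·207 = -1796
  L = 34 − 6·106 − 3·(-1796) = 4786
Policy B (K − 33):
  K = 160 − 33 = 127
  F = 150
  J = 23 + 127 = 150
  G = 84 − 2·127 − 3·150 − 6·150 = -1520
  L = 34 − 6·150 − 3·(-1520) = 3694
Policy C (J := 5, K − 53):
  K = 160 − 53 = 107
  F = 150
  J = 5
  G = 84 − 2·107 − 3·150 − 6·5 = -610
  L = 34 − 6·150 − 3·(-610) = 964
Comparing — Policy A: L=4786, Policy B: L=3694, Policy C: L=964. Highest is 4786 (Policy A).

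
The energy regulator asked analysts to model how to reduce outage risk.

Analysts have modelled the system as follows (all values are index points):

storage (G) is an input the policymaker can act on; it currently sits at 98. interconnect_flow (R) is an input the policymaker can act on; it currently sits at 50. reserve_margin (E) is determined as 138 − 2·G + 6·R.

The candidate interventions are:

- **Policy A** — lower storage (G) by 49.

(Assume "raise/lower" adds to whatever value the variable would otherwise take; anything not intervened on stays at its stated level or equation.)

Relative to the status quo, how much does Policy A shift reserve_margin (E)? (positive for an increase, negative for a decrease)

Baseline:
  G = 98
  R = 50
  E = 138 − 2·98 + 6·50 = 242
Policy A (G − 49):
  G = 98 − 49 = 49
  R = 50
  E = 138 − 2·49 + 6·50 = 340
Change in E: 340 − 242 = 98

98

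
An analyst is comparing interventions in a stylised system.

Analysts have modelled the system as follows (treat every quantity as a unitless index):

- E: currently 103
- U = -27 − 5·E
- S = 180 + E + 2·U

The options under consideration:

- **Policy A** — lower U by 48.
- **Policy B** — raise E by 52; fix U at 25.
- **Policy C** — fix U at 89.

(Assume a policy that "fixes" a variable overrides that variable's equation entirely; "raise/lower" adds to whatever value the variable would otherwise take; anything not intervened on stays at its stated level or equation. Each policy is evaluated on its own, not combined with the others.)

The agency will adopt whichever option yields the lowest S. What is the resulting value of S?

Policy A (U − 48):
  E = 103
  U = -27 − 5·103 (−48 from intervention) = -590
  S = 180 + 103 + 2·(-590) = -897
Policy B (E + 52, U := 25):
  E = 103 + 52 = 155
  U = 25
  S = 180 + 155 + 2·25 = 385
Policy C (U := 89):
  E = 103
  U = 89
  S = 180 + 103 + 2·89 = 461
Comparing — Policy A: S=-897, Policy B: S=385, Policy C: S=461. Lowest is -897 (Policy A).

-897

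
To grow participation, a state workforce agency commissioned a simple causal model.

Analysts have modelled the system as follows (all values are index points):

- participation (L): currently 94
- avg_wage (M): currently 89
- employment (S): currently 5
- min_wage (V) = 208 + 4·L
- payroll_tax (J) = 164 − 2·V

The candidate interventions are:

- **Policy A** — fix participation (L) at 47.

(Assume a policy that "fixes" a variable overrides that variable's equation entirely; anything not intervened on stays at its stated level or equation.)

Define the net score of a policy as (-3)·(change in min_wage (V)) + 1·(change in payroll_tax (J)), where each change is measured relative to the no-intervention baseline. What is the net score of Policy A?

Baseline:
  L = 94
  V = 208 + 4·94 = 584
  J = 164 − 2·584 = -1004
Policy A (L := 47):
  L = 47
  V = 208 + 4·47 = 396
  J = 164 − 2·396 = -628
ΔV = 396 − 584 = -188; ΔJ = -628 − (-1004) = 376
Score = (-3)·(-188) + 1·376 = 940

940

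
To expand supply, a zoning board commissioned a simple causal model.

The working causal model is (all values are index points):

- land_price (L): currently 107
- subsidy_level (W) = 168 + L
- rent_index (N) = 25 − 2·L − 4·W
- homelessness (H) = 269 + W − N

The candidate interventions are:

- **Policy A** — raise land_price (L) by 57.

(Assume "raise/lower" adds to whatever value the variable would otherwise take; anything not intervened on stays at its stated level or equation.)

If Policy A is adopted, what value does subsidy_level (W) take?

Policy A (L + 57):
  L = 107 + 57 = 164
  W = 168 + 164 = 332

332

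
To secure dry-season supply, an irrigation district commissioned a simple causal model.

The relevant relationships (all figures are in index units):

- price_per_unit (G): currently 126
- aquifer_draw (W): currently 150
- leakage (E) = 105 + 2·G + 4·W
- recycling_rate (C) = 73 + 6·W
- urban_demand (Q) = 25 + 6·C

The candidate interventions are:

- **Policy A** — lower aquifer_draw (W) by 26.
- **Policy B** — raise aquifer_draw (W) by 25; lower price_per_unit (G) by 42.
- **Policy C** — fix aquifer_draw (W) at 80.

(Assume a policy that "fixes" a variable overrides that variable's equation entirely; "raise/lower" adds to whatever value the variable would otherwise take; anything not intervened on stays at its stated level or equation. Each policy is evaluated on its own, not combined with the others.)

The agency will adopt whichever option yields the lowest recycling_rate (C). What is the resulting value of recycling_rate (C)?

Policy A (W − 26):
  W = 150 − 26 = 124
  C = 73 + 6·124 = 817
Policy B (W + 25, G − 42):
  W = 150 + 25 = 175
  C = 73 + 6·175 = 1123
Policy C (W := 80):
  W = 80
  C = 73 + 6·80 = 553
Comparing — Policy A: C=817, Policy B: C=1123, Policy C: C=553. Lowest is 553 (Policy C).

553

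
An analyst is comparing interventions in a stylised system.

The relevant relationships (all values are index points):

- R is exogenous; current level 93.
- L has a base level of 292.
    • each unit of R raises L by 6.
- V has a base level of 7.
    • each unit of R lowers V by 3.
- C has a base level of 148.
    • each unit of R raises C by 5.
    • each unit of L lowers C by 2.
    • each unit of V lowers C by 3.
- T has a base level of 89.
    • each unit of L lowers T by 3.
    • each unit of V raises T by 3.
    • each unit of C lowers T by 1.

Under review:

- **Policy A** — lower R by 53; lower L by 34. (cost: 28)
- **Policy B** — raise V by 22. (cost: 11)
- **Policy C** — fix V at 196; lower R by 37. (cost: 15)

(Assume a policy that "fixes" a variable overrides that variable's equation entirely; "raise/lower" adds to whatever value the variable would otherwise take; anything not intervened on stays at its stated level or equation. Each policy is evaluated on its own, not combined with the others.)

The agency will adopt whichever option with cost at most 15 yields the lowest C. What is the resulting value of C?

-1416

Policy B (V + 22):
  R = 93
  L = 292 + 6·93 = 850
  V = 7 − 3·93 (+22 from intervention) = -250
  C = 148 + 5·93 − 2·850 − 3·(-250) = -337
Policy C (V := 196, R − 37):
  R = 93 − 37 = 56
  L = 292 + 6·56 = 628
  V = 196
  C = 148 + 5·56 − 2·628 − 3·196 = -1416
Comparing — Policy B: C=-337, Policy C: C=-1416. Lowest is -1416 (Policy C).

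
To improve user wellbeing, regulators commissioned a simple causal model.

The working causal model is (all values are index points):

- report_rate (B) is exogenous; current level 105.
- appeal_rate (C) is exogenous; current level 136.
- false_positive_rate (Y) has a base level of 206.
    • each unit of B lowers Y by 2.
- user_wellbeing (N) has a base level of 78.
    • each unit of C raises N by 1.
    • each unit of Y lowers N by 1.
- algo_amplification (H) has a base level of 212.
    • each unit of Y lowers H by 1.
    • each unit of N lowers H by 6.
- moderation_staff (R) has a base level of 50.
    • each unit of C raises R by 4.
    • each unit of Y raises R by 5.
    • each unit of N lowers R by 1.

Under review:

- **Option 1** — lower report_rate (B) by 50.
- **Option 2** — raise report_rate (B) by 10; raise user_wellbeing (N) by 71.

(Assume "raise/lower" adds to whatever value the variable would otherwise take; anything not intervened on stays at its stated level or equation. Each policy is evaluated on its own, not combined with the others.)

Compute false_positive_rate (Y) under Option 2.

-24

Option 2 (B + 10, N + 71):
  B = 105 + 10 = 115
  Y = 206 − 2·115 = -24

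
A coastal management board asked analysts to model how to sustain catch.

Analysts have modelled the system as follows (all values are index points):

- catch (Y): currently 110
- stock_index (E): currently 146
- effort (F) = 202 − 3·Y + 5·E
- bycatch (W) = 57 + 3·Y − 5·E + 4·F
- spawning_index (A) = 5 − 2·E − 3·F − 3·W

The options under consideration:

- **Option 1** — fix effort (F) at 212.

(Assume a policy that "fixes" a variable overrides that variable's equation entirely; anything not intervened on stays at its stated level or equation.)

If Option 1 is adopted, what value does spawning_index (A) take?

Option 1 (F := 212):
  Y = 110
  E = 146
  F = 212
  W = 57 + 3·110 − 5·146 + 4·212 = 505
  A = 5 − 2·146 − 3·212 − 3·505 = -2438

-2438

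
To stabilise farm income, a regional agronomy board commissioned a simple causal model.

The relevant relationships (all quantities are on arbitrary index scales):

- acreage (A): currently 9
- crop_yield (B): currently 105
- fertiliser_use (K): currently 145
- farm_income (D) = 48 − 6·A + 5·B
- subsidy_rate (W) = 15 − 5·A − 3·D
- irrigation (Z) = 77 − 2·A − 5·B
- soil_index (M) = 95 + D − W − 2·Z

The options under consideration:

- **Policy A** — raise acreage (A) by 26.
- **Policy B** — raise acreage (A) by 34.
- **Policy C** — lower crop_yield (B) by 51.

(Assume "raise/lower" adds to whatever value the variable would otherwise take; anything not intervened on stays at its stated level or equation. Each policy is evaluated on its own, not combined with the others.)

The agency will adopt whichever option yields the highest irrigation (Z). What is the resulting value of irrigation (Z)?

Policy A (A + 26):
  A = 9 + 26 = 35
  B = 105
  Z = 77 − 2·35 − 5·105 = -518
Policy B (A + 34):
  A = 9 + 34 = 43
  B = 105
  Z = 77 − 2·43 − 5·105 = -534
Policy C (B − 51):
  A = 9
  B = 105 − 51 = 54
  Z = 77 − 2·9 − 5·54 = -211
Comparing — Policy A: Z=-518, Policy B: Z=-534, Policy C: Z=-211. Highest is -211 (Policy C).

-211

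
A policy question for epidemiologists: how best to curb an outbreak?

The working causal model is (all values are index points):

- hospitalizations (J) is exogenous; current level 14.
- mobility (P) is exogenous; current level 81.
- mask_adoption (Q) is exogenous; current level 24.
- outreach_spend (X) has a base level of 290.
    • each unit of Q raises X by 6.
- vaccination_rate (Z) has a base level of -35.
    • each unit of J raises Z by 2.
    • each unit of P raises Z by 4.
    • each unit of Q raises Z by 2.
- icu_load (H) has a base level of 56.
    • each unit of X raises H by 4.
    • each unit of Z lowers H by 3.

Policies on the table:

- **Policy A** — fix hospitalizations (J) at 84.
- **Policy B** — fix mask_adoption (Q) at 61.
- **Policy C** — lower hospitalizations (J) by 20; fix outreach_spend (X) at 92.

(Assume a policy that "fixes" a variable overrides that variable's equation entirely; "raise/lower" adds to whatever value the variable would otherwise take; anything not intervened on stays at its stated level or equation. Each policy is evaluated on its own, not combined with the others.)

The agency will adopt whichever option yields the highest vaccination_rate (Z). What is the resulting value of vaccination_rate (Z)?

Policy A (J := 84):
  J = 84
  P = 81
  Q = 24
  Z = -35 + 2·84 + 4·81 + 2·24 = 505
Policy B (Q := 61):
  J = 14
  P = 81
  Q = 61
  Z = -35 + 2·14 + 4·81 + 2·61 = 439
Policy C (J − 20, X := 92):
  J = 14 − 20 = -6
  P = 81
  Q = 24
  Z = -35 + 2·(-6) + 4·81 + 2·24 = 325
Comparing — Policy A: Z=505, Policy B: Z=439, Policy C: Z=325. Highest is 505 (Policy A).

505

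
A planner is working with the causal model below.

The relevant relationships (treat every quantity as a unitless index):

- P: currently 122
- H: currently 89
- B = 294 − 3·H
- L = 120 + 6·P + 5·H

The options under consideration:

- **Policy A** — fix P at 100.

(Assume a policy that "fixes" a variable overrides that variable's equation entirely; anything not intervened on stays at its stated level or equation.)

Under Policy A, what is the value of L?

Policy A (P := 100):
  P = 100
  H = 89
  L = 120 + 6·100 + 5·89 = 1165

1165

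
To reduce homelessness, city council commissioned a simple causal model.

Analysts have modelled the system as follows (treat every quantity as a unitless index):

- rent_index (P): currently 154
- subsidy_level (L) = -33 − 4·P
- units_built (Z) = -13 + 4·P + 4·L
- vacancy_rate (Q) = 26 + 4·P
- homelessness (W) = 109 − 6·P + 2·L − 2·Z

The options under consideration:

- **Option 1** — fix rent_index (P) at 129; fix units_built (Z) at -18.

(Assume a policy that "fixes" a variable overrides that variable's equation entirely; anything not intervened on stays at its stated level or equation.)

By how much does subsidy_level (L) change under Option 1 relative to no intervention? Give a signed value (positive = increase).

Baseline:
  P = 154
  L = -33 − 4·154 = -649
Option 1 (P := 129, Z := -18):
  P = 129
  L = -33 − 4·129 = -549
Change in L: -549 − (-649) = 100

100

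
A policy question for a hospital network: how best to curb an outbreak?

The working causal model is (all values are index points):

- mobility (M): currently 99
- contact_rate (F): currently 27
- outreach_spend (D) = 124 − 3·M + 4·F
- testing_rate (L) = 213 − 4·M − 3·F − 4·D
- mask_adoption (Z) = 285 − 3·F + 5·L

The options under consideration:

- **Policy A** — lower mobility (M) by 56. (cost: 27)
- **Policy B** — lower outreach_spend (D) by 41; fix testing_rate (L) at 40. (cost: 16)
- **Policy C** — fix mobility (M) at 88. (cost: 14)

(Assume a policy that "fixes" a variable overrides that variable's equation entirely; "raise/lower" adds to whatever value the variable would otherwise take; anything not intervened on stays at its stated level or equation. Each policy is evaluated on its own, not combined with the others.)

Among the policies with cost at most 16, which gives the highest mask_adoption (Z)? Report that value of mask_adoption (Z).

Policy B (D − 41, L := 40):
  M = 99
  F = 27
  D = 124 − 3·99 + 4·27 (−41 from intervention) = -106
  L = 40
  Z = 285 − 3·27 + 5·40 = 404
Policy C (M := 88):
  M = 88
  F = 27
  D = 124 − 3·88 + 4·27 = -32
  L = 213 − 4·88 − 3·27 − 4·(-32) = -92
  Z = 285 − 3·27 + 5·(-92) = -256
Comparing — Policy B: Z=404, Policy C: Z=-256. Highest is 404 (Policy B).

404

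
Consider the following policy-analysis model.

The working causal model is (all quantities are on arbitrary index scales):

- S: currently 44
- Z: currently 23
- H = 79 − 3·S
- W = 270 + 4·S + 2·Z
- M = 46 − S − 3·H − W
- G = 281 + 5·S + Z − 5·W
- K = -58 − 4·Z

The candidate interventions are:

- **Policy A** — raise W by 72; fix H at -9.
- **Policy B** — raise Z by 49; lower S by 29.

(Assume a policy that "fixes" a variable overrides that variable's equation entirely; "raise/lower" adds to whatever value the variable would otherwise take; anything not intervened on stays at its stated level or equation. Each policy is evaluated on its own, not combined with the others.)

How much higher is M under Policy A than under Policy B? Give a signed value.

10

Policy A (W + 72, H := -9):
  S = 44
  Z = 23
  H = -9
  W = 270 + 4·44 + 2·23 (+72 from intervention) = 564
  M = 46 − 44 − 3·(-9) − 564 = -535
Policy B (Z + 49, S − 29):
  S = 44 − 29 = 15
  Z = 23 + 49 = 72
  H = 79 − 3·15 = 34
  W = 270 + 4·15 + 2·72 = 474
  M = 46 − 15 − 3·34 − 474 = -545
M: -535 − (-545) = 10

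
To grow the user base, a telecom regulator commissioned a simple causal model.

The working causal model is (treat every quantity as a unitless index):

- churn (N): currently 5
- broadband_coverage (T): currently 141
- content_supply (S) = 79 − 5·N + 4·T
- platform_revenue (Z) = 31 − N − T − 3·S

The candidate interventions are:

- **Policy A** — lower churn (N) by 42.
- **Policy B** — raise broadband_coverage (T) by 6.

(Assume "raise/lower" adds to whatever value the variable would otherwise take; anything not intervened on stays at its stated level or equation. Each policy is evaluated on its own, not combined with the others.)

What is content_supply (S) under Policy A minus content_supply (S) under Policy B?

Policy A (N − 42):
  N = 5 − 42 = -37
  T = 141
  S = 79 − 5·(-37) + 4·141 = 828
Policy B (T + 6):
  N = 5
  T = 141 + 6 = 147
  S = 79 − 5·5 + 4·147 = 642
S: 828 − 642 = 186

186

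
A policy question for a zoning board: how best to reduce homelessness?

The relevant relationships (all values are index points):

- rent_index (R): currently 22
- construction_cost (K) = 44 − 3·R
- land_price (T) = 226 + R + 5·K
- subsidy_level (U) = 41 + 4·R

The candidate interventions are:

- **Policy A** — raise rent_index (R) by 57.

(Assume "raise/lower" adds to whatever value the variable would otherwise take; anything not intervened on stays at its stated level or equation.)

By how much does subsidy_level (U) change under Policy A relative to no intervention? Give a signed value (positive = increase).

Baseline:
  R = 22
  U = 41 + 4·22 = 129
Policy A (R + 57):
  R = 22 + 57 = 79
  U = 41 + 4·79 = 357
Change in U: 357 − 129 = 228

228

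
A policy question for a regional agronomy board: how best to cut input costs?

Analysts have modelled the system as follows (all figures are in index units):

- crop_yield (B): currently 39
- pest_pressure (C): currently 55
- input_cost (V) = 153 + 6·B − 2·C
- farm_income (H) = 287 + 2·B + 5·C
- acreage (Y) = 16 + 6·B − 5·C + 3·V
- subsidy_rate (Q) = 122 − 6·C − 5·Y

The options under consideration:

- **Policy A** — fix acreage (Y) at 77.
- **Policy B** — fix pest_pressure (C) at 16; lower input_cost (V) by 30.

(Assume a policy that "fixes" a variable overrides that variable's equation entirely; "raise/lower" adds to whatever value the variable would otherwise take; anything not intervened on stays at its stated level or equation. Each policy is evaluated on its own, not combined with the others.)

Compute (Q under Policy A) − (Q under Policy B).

Policy A (Y := 77):
  B = 39
  C = 55
  V = 153 + 6·39 − 2·55 = 277
  Y = 77
  Q = 122 − 6·55 − 5·77 = -593
Policy B (C := 16, V − 30):
  B = 39
  C = 16
  V = 153 + 6·39 − 2·16 (−30 from intervention) = 325
  Y = 16 + 6·39 − 5·16 + 3·325 = 1145
  Q = 122 − 6·16 − 5·1145 = -5699
Q: -593 − (-5699) = 5106

5106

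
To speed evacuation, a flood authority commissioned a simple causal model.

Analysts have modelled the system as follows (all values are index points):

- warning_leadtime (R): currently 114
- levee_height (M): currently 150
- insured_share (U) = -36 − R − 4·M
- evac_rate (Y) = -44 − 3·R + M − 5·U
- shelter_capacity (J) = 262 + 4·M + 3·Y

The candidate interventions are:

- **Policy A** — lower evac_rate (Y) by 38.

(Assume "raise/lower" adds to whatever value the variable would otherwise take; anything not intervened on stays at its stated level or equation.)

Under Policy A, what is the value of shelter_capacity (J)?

11290

Policy A (Y − 38):
  R = 114
  M = 150
  U = -36 − 114 − 4·150 = -750
  Y = -44 − 3·114 + 150 − 5·(-750) (−38 from intervention) = 3476
  J = 262 + 4·150 + 3·3476 = 11290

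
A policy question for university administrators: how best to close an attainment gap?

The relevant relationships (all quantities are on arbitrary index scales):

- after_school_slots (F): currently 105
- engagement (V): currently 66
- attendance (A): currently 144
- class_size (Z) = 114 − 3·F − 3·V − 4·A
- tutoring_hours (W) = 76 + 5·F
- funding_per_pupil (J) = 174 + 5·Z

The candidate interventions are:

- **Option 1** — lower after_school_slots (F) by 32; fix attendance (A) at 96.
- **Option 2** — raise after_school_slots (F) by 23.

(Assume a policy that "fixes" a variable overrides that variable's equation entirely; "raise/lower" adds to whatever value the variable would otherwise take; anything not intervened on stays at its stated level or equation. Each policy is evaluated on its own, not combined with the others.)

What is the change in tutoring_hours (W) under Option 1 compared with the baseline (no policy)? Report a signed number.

Baseline:
  F = 105
  W = 76 + 5·105 = 601
Option 1 (F − 32, A := 96):
  F = 105 − 32 = 73
  W = 76 + 5·73 = 441
Change in W: 441 − 601 = -160

-160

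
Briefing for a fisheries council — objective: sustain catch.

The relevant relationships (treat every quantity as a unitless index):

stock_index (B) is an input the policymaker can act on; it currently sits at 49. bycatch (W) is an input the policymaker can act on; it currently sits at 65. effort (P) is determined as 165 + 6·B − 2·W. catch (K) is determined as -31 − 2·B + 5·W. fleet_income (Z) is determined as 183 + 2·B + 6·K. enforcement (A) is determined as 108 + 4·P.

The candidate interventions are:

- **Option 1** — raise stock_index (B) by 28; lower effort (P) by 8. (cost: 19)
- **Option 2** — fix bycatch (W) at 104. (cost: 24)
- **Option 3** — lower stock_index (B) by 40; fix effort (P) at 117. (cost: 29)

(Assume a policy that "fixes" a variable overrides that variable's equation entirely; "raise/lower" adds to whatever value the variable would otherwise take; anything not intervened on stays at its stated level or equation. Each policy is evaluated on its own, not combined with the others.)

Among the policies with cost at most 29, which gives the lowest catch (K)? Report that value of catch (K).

140

Option 1 (B + 28, P − 8):
  B = 49 + 28 = 77
  W = 65
  K = -31 − 2·77 + 5·65 = 140
Option 2 (W := 104):
  B = 49
  W = 104
  K = -31 − 2·49 + 5·104 = 391
Option 3 (B − 40, P := 117):
  B = 49 − 40 = 9
  W = 65
  K = -31 − 2·9 + 5·65 = 276
Comparing — Option 1: K=140, Option 2: K=391, Option 3: K=276. Lowest is 140 (Option 1).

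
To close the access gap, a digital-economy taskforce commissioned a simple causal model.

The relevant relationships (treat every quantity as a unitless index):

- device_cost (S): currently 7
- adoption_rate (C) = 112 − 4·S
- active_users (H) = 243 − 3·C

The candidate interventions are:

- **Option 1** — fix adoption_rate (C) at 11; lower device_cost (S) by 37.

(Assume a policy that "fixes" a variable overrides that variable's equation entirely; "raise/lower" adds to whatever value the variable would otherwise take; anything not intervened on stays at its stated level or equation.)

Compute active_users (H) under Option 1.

Option 1 (C := 11, S − 37):
  S = 7 − 37 = -30
  C = 11
  H = 243 − 3·11 = 210

210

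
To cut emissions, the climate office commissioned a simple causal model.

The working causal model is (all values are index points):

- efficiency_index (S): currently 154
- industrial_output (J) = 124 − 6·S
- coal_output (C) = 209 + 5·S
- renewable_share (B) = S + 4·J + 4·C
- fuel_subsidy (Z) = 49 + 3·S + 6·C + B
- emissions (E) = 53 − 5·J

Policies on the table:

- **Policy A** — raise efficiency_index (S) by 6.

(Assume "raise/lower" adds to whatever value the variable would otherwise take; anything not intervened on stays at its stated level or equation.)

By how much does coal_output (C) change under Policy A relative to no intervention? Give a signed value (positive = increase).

30

Baseline:
  S = 154
  C = 209 + 5·154 = 979
Policy A (S + 6):
  S = 154 + 6 = 160
  C = 209 + 5·160 = 1009
Change in C: 1009 − 979 = 30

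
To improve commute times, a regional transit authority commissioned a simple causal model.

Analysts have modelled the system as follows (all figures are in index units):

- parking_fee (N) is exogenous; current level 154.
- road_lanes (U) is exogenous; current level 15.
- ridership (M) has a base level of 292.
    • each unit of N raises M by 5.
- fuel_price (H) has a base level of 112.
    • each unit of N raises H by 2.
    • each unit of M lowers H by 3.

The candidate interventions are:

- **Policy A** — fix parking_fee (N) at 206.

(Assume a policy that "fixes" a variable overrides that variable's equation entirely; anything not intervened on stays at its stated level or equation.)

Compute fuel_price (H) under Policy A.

-3442

Policy A (N := 206):
  N = 206
  M = 292 + 5·206 = 1322
  H = 112 + 2·206 − 3·1322 = -3442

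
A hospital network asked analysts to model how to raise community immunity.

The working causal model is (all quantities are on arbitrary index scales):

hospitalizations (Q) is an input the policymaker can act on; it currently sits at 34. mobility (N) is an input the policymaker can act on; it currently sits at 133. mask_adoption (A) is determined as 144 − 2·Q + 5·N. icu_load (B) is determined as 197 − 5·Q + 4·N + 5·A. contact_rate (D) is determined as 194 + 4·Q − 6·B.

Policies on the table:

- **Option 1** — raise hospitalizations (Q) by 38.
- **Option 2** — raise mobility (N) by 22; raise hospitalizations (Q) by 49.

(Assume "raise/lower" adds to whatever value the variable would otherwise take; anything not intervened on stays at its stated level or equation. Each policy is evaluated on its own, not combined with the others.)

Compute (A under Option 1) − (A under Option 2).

Option 1 (Q + 38):
  Q = 34 + 38 = 72
  N = 133
  A = 144 − 2·72 + 5·133 = 665
Option 2 (N + 22, Q + 49):
  Q = 34 + 49 = 83
  N = 133 + 22 = 155
  A = 144 − 2·83 + 5·155 = 753
A: 665 − 753 = -88

-88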